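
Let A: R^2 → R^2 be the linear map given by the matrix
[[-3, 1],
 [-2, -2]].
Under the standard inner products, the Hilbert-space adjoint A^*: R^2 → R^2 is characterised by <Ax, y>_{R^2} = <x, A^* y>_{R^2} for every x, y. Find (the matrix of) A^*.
A^* = A^T =
[[-3, -2],
 [1, -2]]

For real matrices with standard dot products, the defining identity <Ax, y> = <x, A^* y> gives (Ax)^T y = x^T (A^*) y, i.e. x^T A^T y = x^T (A^*) y. Since this holds for all x, y, we must have A^* = A^T. Therefore
A^* =
[[-3, -2],
 [1, -2]].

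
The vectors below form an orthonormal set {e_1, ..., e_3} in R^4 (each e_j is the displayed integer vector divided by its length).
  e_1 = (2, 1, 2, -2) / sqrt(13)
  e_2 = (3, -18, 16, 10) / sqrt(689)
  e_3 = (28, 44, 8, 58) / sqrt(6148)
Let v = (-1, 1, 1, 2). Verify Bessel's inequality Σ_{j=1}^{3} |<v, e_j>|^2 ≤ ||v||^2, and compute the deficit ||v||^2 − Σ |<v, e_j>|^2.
Σ |<v, e_j>|^2 = 122/29; ||v||^2 = 7; deficit = 81/29

Write each e_j = u_j / sqrt(<u_j, u_j>) where u_j is the displayed integer vector. Then <v, e_j> = <v, u_j> / sqrt(<u_j, u_j>), so |<v, e_j>|^2 = <v, u_j>^2 / <u_j, u_j>.
Coefficients: <v, e_1> = -3/sqrt(13), <v, e_2> = 15/sqrt(689), <v, e_3> = 140/sqrt(6148).
Square and sum: Σ |<v, e_j>|^2 = 122/29.
Compute ||v||^2 = v·v = 7.
Deficit = 7 − 122/29 = 81/29 ≥ 0, confirming Bessel's inequality. (The deficit equals ||v − Σ <v,e_j> e_j||^2, the squared distance from v to span{e_j}.)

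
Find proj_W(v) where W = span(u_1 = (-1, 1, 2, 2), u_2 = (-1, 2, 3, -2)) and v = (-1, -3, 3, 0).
proj_W(v) = (-72/155, 92/155, 164/155, 64/155)

Set up U = [u_1 | ... | u_2] ∈ R^(4×2). The projector onto W = col(U) is P = U (U^T U)^(-1) U^T.
Compute U^T U =
  [10, 5]
  [5, 18],
and U^T v = (4, 4).
Solve U^T U · c = U^T v for the coefficients: c = (52/155, 4/31). The projection is proj_W(v) = U c.
Check: (v - proj_W(v)) · u_1 = 0  (should be 0).
Check: (v - proj_W(v)) · u_2 = 0  (should be 0).
Result: proj_W(v) = (-72/155, 92/155, 164/155, 64/155).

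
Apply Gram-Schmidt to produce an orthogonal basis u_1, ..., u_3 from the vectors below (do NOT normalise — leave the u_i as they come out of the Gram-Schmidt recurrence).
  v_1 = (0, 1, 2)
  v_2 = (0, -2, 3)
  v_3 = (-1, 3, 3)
Orthogonal basis:
  u_1 = (0, 1, 2)
  u_2 = (0, -14/5, 7/5)
  u_3 = (-1, 0, 0)

Apply the Gram-Schmidt recurrence
  u_1 = v_1
  u_i = v_i − Σ_{j<i} ((v_i · u_j) / (u_j · u_j)) · u_j.

Step by step this gives:
  u_1 = (0, 1, 2)
  u_2 = (0, -14/5, 7/5)
  u_3 = (-1, 0, 0)

Orthogonality check:
  u_2 · u_1 = 0 (should be 0)
  u_3 · u_1 = 0 (should be 0)
  u_3 · u_2 = 0 (should be 0)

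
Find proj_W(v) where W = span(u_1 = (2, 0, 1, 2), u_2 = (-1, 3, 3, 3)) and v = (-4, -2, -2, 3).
proj_W(v) = (-275/203, 111/203, -8/203, -127/203)

Set up U = [u_1 | ... | u_2] ∈ R^(4×2). The projector onto W = col(U) is P = U (U^T U)^(-1) U^T.
Compute U^T U =
  [9, 7]
  [7, 28],
and U^T v = (-4, 1).
Solve U^T U · c = U^T v for the coefficients: c = (-17/29, 37/203). The projection is proj_W(v) = U c.
Check: (v - proj_W(v)) · u_1 = 0  (should be 0).
Check: (v - proj_W(v)) · u_2 = 0  (should be 0).
Result: proj_W(v) = (-275/203, 111/203, -8/203, -127/203).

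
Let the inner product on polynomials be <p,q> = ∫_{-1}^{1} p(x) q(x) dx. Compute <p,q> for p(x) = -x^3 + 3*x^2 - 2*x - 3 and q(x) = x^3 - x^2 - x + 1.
<p,q> = -268/105

Expand the product: p(x)·q(x) = -x^6 + 4*x^5 - 4*x^4 - 5*x^3 + 8*x^2 + x - 3.
∫_{-1}^{1} of each monomial x^k gives [2/(k+1) if k even, 0 if k odd]. Integrating term-by-term (or equivalently evaluating the antiderivative F(x) = -x^7/7 + 2*x^6/3 - 4*x^5/5 - 5*x^4/4 + 8*x^3/3 + x^2/2 - 3*x at the endpoints):
  F(1) − F(−1) = -571/420 − (167/140) = -268/105.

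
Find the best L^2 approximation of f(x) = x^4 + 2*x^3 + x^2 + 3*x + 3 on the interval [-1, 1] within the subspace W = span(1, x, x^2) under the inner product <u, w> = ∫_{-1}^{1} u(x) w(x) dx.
g(x) = 13*x^2/7 + 21*x/5 + 102/35

The best approximation g ∈ W is the orthogonal projection of f onto W. Writing g = a_0 + a_1 x + a_2 x^2, the coefficients solve the normal equations G · a = b where
  G_{ij} = <φ_i, φ_j> and b_i = <f, φ_i>, with φ_0 = 1, φ_1 = x, φ_2 = x^2.
G =
  [2, 0, 2/3]
  [0, 2/3, 0]
  [2/3, 0, 2/5],
b = (106/15, 14/5, 94/35).
Solving gives a_0 = 102/35, a_1 = 21/5, a_2 = 13/7, so
  g(x) = 13*x^2/7 + 21*x/5 + 102/35.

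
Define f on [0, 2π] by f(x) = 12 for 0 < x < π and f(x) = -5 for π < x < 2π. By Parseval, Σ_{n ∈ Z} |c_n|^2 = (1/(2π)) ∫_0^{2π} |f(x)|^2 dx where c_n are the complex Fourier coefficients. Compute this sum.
Σ |c_n|^2 = 169/2

Parseval equates the L^2 energy of f (normalised by 1/(2π)) with the ℓ^2 sum of its Fourier coefficients: (1/(2π)) ∫_0^{2π} |f|^2 = Σ |c_n|^2.
Compute the left side: (1/(2π)) [∫_0^π 12^2 dx + ∫_π^{2π} (-5)^2 dx] = (1/(2π)) · (144π + 25π) = (144 + 25)/2 = 169/2.
So Σ_{n ∈ Z} |c_n|^2 = 169/2.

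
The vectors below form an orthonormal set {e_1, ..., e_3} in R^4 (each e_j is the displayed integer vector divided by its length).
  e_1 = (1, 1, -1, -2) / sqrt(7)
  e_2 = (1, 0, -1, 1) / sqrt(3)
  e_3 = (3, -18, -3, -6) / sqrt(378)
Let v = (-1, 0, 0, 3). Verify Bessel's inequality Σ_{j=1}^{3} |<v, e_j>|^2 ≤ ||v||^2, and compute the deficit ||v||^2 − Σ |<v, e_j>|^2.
Σ |<v, e_j>|^2 = 19/2; ||v||^2 = 10; deficit = 1/2

Write each e_j = u_j / sqrt(<u_j, u_j>) where u_j is the displayed integer vector. Then <v, e_j> = <v, u_j> / sqrt(<u_j, u_j>), so |<v, e_j>|^2 = <v, u_j>^2 / <u_j, u_j>.
Coefficients: <v, e_1> = -7/sqrt(7), <v, e_2> = 2/sqrt(3), <v, e_3> = -21/sqrt(378).
Square and sum: Σ |<v, e_j>|^2 = 19/2.
Compute ||v||^2 = v·v = 10.
Deficit = 10 − 19/2 = 1/2 ≥ 0, confirming Bessel's inequality. (The deficit equals ||v − Σ <v,e_j> e_j||^2, the squared distance from v to span{e_j}.)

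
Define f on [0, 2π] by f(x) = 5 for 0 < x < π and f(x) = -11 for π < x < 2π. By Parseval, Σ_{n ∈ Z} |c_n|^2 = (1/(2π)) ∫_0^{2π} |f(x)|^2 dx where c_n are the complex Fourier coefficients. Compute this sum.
Σ |c_n|^2 = 73

Parseval equates the L^2 energy of f (normalised by 1/(2π)) with the ℓ^2 sum of its Fourier coefficients: (1/(2π)) ∫_0^{2π} |f|^2 = Σ |c_n|^2.
Compute the left side: (1/(2π)) [∫_0^π 5^2 dx + ∫_π^{2π} (-11)^2 dx] = (1/(2π)) · (25π + 121π) = (25 + 121)/2 = 73.
So Σ_{n ∈ Z} |c_n|^2 = 73.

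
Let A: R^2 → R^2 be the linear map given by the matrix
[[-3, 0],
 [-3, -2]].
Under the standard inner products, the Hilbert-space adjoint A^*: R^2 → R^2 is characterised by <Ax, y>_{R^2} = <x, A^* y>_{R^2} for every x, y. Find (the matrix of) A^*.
A^* = A^T =
[[-3, -3],
 [0, -2]]

For real matrices with standard dot products, the defining identity <Ax, y> = <x, A^* y> gives (Ax)^T y = x^T (A^*) y, i.e. x^T A^T y = x^T (A^*) y. Since this holds for all x, y, we must have A^* = A^T. Therefore
A^* =
[[-3, -3],
 [0, -2]].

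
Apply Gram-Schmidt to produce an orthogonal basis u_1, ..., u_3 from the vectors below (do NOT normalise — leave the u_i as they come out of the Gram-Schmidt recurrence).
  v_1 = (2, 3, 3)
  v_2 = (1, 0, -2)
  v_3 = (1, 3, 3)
Orthogonal basis:
  u_1 = (2, 3, 3)
  u_2 = (15/11, 6/11, -16/11)
  u_3 = (-18/47, 21/47, -9/47)

Apply the Gram-Schmidt recurrence
  u_1 = v_1
  u_i = v_i − Σ_{j<i} ((v_i · u_j) / (u_j · u_j)) · u_j.

Step by step this gives:
  u_1 = (2, 3, 3)
  u_2 = (15/11, 6/11, -16/11)
  u_3 = (-18/47, 21/47, -9/47)

Orthogonality check:
  u_2 · u_1 = 0 (should be 0)
  u_3 · u_1 = 0 (should be 0)
  u_3 · u_2 = 0 (should be 0)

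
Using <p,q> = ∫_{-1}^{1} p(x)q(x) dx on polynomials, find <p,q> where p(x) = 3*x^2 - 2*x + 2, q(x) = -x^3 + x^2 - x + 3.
<p,q> = 68/3

Expand the product: p(x)·q(x) = -3*x^5 + 5*x^4 - 7*x^3 + 13*x^2 - 8*x + 6.
∫_{-1}^{1} of each monomial x^k gives [2/(k+1) if k even, 0 if k odd]. Integrating term-by-term (or equivalently evaluating the antiderivative F(x) = -x^6/2 + x^5 - 7*x^4/4 + 13*x^3/3 - 4*x^2 + 6*x at the endpoints):
  F(1) − F(−1) = 61/12 − (-211/12) = 68/3.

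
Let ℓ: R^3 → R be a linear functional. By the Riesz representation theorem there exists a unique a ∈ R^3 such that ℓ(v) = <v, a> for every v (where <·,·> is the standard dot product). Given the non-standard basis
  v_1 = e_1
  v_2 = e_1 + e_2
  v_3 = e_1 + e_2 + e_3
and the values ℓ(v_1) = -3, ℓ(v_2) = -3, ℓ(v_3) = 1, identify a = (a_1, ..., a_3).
a = (-3, 0, 4)

Write a = (a_1, ..., a_3) in the standard basis. For each basis vector v_i, ℓ(v_i) = <v_i, a> is a linear equation in the a_j's. Collect the n equations into a matrix system V a = ℓ, where row i of V is v_i (expressed in the standard basis). Since V is invertible (lower-triangular with 1s on the diagonal, up to permutation), solve by back-substitution:
  V =
[[1, 0, 0],
 [1, 1, 0],
 [1, 1, 1]]
  V a = (-3, -3, 1)
Solving gives a = (-3, 0, 4).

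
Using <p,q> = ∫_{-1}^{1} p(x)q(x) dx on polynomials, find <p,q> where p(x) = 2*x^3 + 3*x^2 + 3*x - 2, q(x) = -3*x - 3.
<p,q> = -12/5

Expand the product: p(x)·q(x) = -6*x^4 - 15*x^3 - 18*x^2 - 3*x + 6.
∫_{-1}^{1} of each monomial x^k gives [2/(k+1) if k even, 0 if k odd]. Integrating term-by-term (or equivalently evaluating the antiderivative F(x) = -6*x^5/5 - 15*x^4/4 - 6*x^3 - 3*x^2/2 + 6*x at the endpoints):
  F(1) − F(−1) = -129/20 − (-81/20) = -12/5.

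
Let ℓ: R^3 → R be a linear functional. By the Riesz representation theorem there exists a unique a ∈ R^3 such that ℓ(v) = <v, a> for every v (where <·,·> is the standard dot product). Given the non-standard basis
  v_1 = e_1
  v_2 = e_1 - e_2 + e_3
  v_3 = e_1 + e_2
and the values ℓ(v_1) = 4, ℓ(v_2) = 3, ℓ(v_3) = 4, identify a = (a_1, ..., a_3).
a = (4, 0, -1)

Write a = (a_1, ..., a_3) in the standard basis. For each basis vector v_i, ℓ(v_i) = <v_i, a> is a linear equation in the a_j's. Collect the n equations into a matrix system V a = ℓ, where row i of V is v_i (expressed in the standard basis). Since V is invertible (lower-triangular with 1s on the diagonal, up to permutation), solve by back-substitution:
  V =
[[1, 0, 0],
 [1, -1, 1],
 [1, 1, 0]]
  V a = (4, 3, 4)
Solving gives a = (4, 0, -1).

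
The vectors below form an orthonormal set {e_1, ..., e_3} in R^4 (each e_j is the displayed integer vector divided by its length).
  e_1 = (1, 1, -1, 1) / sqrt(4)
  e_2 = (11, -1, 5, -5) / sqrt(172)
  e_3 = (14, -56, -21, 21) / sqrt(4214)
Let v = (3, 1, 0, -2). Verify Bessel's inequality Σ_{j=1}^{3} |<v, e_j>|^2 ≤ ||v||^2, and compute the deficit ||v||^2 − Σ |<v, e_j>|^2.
Σ |<v, e_j>|^2 = 12; ||v||^2 = 14; deficit = 2

Write each e_j = u_j / sqrt(<u_j, u_j>) where u_j is the displayed integer vector. Then <v, e_j> = <v, u_j> / sqrt(<u_j, u_j>), so |<v, e_j>|^2 = <v, u_j>^2 / <u_j, u_j>.
Coefficients: <v, e_1> = 2/sqrt(4), <v, e_2> = 42/sqrt(172), <v, e_3> = -56/sqrt(4214).
Square and sum: Σ |<v, e_j>|^2 = 12.
Compute ||v||^2 = v·v = 14.
Deficit = 14 − 12 = 2 ≥ 0, confirming Bessel's inequality. (The deficit equals ||v − Σ <v,e_j> e_j||^2, the squared distance from v to span{e_j}.)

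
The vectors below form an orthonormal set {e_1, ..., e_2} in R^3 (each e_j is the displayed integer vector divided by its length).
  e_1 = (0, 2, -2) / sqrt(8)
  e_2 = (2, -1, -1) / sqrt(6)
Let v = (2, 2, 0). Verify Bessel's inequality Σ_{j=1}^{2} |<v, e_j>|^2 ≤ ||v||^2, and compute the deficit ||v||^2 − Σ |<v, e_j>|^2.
Σ |<v, e_j>|^2 = 8/3; ||v||^2 = 8; deficit = 16/3

Write each e_j = u_j / sqrt(<u_j, u_j>) where u_j is the displayed integer vector. Then <v, e_j> = <v, u_j> / sqrt(<u_j, u_j>), so |<v, e_j>|^2 = <v, u_j>^2 / <u_j, u_j>.
Coefficients: <v, e_1> = 4/sqrt(8), <v, e_2> = 2/sqrt(6).
Square and sum: Σ |<v, e_j>|^2 = 8/3.
Compute ||v||^2 = v·v = 8.
Deficit = 8 − 8/3 = 16/3 ≥ 0, confirming Bessel's inequality. (The deficit equals ||v − Σ <v,e_j> e_j||^2, the squared distance from v to span{e_j}.)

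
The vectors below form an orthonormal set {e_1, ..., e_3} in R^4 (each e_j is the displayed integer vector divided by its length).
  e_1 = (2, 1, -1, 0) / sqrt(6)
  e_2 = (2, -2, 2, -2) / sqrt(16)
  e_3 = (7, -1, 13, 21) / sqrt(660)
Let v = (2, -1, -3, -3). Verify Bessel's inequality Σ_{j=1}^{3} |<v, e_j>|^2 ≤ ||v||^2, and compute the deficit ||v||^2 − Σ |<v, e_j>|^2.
Σ |<v, e_j>|^2 = 2169/110; ||v||^2 = 23; deficit = 361/110

Write each e_j = u_j / sqrt(<u_j, u_j>) where u_j is the displayed integer vector. Then <v, e_j> = <v, u_j> / sqrt(<u_j, u_j>), so |<v, e_j>|^2 = <v, u_j>^2 / <u_j, u_j>.
Coefficients: <v, e_1> = 6/sqrt(6), <v, e_2> = 6/sqrt(16), <v, e_3> = -87/sqrt(660).
Square and sum: Σ |<v, e_j>|^2 = 2169/110.
Compute ||v||^2 = v·v = 23.
Deficit = 23 − 2169/110 = 361/110 ≥ 0, confirming Bessel's inequality. (The deficit equals ||v − Σ <v,e_j> e_j||^2, the squared distance from v to span{e_j}.)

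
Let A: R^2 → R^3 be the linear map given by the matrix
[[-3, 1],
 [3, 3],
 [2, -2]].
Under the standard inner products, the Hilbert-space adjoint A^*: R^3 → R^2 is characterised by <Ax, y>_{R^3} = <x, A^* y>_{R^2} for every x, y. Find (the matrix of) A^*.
A^* = A^T =
[[-3, 3, 2],
 [1, 3, -2]]

For real matrices with standard dot products, the defining identity <Ax, y> = <x, A^* y> gives (Ax)^T y = x^T (A^*) y, i.e. x^T A^T y = x^T (A^*) y. Since this holds for all x, y, we must have A^* = A^T. Therefore
A^* =
[[-3, 3, 2],
 [1, 3, -2]].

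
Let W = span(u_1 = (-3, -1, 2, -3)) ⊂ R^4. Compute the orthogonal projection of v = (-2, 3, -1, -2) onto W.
proj_W(v) = (-21/23, -7/23, 14/23, -21/23)

Set up U = [u_1 | ... | u_1] ∈ R^(4×1). The projector onto W = col(U) is P = U (U^T U)^(-1) U^T.
Compute U^T U =
  [23],
and U^T v = (7).
Solve U^T U · c = U^T v for the coefficients: c = (7/23). The projection is proj_W(v) = U c.
Check: (v - proj_W(v)) · u_1 = 0  (should be 0).
Result: proj_W(v) = (-21/23, -7/23, 14/23, -21/23).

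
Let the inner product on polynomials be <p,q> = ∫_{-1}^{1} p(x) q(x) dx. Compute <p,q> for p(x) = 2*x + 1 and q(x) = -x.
<p,q> = -4/3

Expand the product: p(x)·q(x) = -2*x^2 - x.
∫_{-1}^{1} of each monomial x^k gives [2/(k+1) if k even, 0 if k odd]. Integrating term-by-term (or equivalently evaluating the antiderivative F(x) = -2*x^3/3 - x^2/2 at the endpoints):
  F(1) − F(−1) = -7/6 − (1/6) = -4/3.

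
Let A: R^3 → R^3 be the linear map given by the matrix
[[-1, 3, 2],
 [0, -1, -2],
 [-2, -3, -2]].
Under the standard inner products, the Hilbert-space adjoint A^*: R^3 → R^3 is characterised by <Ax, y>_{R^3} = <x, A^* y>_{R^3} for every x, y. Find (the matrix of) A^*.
A^* = A^T =
[[-1, 0, -2],
 [3, -1, -3],
 [2, -2, -2]]

For real matrices with standard dot products, the defining identity <Ax, y> = <x, A^* y> gives (Ax)^T y = x^T (A^*) y, i.e. x^T A^T y = x^T (A^*) y. Since this holds for all x, y, we must have A^* = A^T. Therefore
A^* =
[[-1, 0, -2],
 [3, -1, -3],
 [2, -2, -2]].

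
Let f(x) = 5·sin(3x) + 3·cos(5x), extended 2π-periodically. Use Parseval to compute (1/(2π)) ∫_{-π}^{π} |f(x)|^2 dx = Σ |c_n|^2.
Σ |c_n|^2 = 17

Expand |f|^2 and use orthogonality of {sin(nx), cos(mx)} on [-π, π]:
  ∫_{-π}^{π} sin(nx)^2 dx = π, ∫ cos(mx)^2 dx = π, and cross terms integrate to 0.
So ∫_{-π}^{π} f(x)^2 dx = 5^2 · π + 3^2 · π = (25 + 9)π.
Divide by 2π: (25 + 9)/2 = 17.
By Parseval, this equals Σ |c_n|^2.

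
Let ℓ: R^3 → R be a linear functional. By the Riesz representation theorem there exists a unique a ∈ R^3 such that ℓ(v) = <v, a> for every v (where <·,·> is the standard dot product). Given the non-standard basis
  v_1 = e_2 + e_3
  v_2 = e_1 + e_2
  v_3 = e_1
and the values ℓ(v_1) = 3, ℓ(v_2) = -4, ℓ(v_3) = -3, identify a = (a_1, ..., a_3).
a = (-3, -1, 4)

Write a = (a_1, ..., a_3) in the standard basis. For each basis vector v_i, ℓ(v_i) = <v_i, a> is a linear equation in the a_j's. Collect the n equations into a matrix system V a = ℓ, where row i of V is v_i (expressed in the standard basis). Since V is invertible (lower-triangular with 1s on the diagonal, up to permutation), solve by back-substitution:
  V =
[[0, 1, 1],
 [1, 1, 0],
 [1, 0, 0]]
  V a = (3, -4, -3)
Solving gives a = (-3, -1, 4).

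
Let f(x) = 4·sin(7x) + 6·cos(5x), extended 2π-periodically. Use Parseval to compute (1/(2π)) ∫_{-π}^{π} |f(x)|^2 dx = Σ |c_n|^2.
Σ |c_n|^2 = 26

Expand |f|^2 and use orthogonality of {sin(nx), cos(mx)} on [-π, π]:
  ∫_{-π}^{π} sin(nx)^2 dx = π, ∫ cos(mx)^2 dx = π, and cross terms integrate to 0.
So ∫_{-π}^{π} f(x)^2 dx = 4^2 · π + 6^2 · π = (16 + 36)π.
Divide by 2π: (16 + 36)/2 = 26.
By Parseval, this equals Σ |c_n|^2.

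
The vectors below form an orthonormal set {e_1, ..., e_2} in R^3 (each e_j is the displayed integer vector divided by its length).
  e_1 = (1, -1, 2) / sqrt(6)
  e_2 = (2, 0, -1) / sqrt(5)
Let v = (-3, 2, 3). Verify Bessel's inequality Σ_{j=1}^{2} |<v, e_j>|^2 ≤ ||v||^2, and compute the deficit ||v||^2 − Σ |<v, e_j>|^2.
Σ |<v, e_j>|^2 = 491/30; ||v||^2 = 22; deficit = 169/30

Write each e_j = u_j / sqrt(<u_j, u_j>) where u_j is the displayed integer vector. Then <v, e_j> = <v, u_j> / sqrt(<u_j, u_j>), so |<v, e_j>|^2 = <v, u_j>^2 / <u_j, u_j>.
Coefficients: <v, e_1> = 1/sqrt(6), <v, e_2> = -9/sqrt(5).
Square and sum: Σ |<v, e_j>|^2 = 491/30.
Compute ||v||^2 = v·v = 22.
Deficit = 22 − 491/30 = 169/30 ≥ 0, confirming Bessel's inequality. (The deficit equals ||v − Σ <v,e_j> e_j||^2, the squared distance from v to span{e_j}.)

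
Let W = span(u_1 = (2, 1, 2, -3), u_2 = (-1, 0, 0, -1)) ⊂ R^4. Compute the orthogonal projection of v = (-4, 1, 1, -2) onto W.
proj_W(v) = (-23/7, -4/35, -8/35, -19/7)

Set up U = [u_1 | ... | u_2] ∈ R^(4×2). The projector onto W = col(U) is P = U (U^T U)^(-1) U^T.
Compute U^T U =
  [18, 1]
  [1, 2],
and U^T v = (1, 6).
Solve U^T U · c = U^T v for the coefficients: c = (-4/35, 107/35). The projection is proj_W(v) = U c.
Check: (v - proj_W(v)) · u_1 = 0  (should be 0).
Check: (v - proj_W(v)) · u_2 = 0  (should be 0).
Result: proj_W(v) = (-23/7, -4/35, -8/35, -19/7).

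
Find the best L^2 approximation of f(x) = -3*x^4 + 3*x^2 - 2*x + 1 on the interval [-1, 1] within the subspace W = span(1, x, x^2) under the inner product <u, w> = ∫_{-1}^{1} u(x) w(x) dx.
g(x) = 3*x^2/7 - 2*x + 44/35

The best approximation g ∈ W is the orthogonal projection of f onto W. Writing g = a_0 + a_1 x + a_2 x^2, the coefficients solve the normal equations G · a = b where
  G_{ij} = <φ_i, φ_j> and b_i = <f, φ_i>, with φ_0 = 1, φ_1 = x, φ_2 = x^2.
G =
  [2, 0, 2/3]
  [0, 2/3, 0]
  [2/3, 0, 2/5],
b = (14/5, -4/3, 106/105).
Solving gives a_0 = 44/35, a_1 = -2, a_2 = 3/7, so
  g(x) = 3*x^2/7 - 2*x + 44/35.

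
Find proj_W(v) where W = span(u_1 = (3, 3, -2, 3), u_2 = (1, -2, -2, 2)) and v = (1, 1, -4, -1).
proj_W(v) = (67/59, 28/59, -62/59, 80/59)

Set up U = [u_1 | ... | u_2] ∈ R^(4×2). The projector onto W = col(U) is P = U (U^T U)^(-1) U^T.
Compute U^T U =
  [31, 7]
  [7, 13],
and U^T v = (11, 5).
Solve U^T U · c = U^T v for the coefficients: c = (18/59, 13/59). The projection is proj_W(v) = U c.
Check: (v - proj_W(v)) · u_1 = 0  (should be 0).
Check: (v - proj_W(v)) · u_2 = 0  (should be 0).
Result: proj_W(v) = (67/59, 28/59, -62/59, 80/59).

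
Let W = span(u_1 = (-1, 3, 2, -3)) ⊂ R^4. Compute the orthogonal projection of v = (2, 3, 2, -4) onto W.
proj_W(v) = (-1, 3, 2, -3)

Set up U = [u_1 | ... | u_1] ∈ R^(4×1). The projector onto W = col(U) is P = U (U^T U)^(-1) U^T.
Compute U^T U =
  [23],
and U^T v = (23).
Solve U^T U · c = U^T v for the coefficients: c = (1). The projection is proj_W(v) = U c.
Check: (v - proj_W(v)) · u_1 = 0  (should be 0).
Result: proj_W(v) = (-1, 3, 2, -3).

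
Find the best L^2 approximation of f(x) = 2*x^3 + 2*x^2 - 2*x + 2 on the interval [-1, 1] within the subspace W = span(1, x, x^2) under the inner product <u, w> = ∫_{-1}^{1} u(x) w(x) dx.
g(x) = 2*x^2 - 4*x/5 + 2

The best approximation g ∈ W is the orthogonal projection of f onto W. Writing g = a_0 + a_1 x + a_2 x^2, the coefficients solve the normal equations G · a = b where
  G_{ij} = <φ_i, φ_j> and b_i = <f, φ_i>, with φ_0 = 1, φ_1 = x, φ_2 = x^2.
G =
  [2, 0, 2/3]
  [0, 2/3, 0]
  [2/3, 0, 2/5],
b = (16/3, -8/15, 32/15).
Solving gives a_0 = 2, a_1 = -4/5, a_2 = 2, so
  g(x) = 2*x^2 - 4*x/5 + 2.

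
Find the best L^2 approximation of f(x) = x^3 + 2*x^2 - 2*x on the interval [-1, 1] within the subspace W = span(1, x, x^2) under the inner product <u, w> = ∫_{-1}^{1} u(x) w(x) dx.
g(x) = 2*x^2 - 7*x/5

The best approximation g ∈ W is the orthogonal projection of f onto W. Writing g = a_0 + a_1 x + a_2 x^2, the coefficients solve the normal equations G · a = b where
  G_{ij} = <φ_i, φ_j> and b_i = <f, φ_i>, with φ_0 = 1, φ_1 = x, φ_2 = x^2.
G =
  [2, 0, 2/3]
  [0, 2/3, 0]
  [2/3, 0, 2/5],
b = (4/3, -14/15, 4/5).
Solving gives a_0 = 0, a_1 = -7/5, a_2 = 2, so
  g(x) = 2*x^2 - 7*x/5.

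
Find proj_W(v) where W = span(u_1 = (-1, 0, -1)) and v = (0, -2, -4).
proj_W(v) = (-2, 0, -2)

Set up U = [u_1 | ... | u_1] ∈ R^(3×1). The projector onto W = col(U) is P = U (U^T U)^(-1) U^T.
Compute U^T U =
  [2],
and U^T v = (4).
Solve U^T U · c = U^T v for the coefficients: c = (2). The projection is proj_W(v) = U c.
Check: (v - proj_W(v)) · u_1 = 0  (should be 0).
Result: proj_W(v) = (-2, 0, -2).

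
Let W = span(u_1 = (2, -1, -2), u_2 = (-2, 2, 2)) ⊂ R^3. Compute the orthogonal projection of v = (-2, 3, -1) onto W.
proj_W(v) = (-1/2, 3, 1/2)

Set up U = [u_1 | ... | u_2] ∈ R^(3×2). The projector onto W = col(U) is P = U (U^T U)^(-1) U^T.
Compute U^T U =
  [9, -10]
  [-10, 12],
and U^T v = (-5, 8).
Solve U^T U · c = U^T v for the coefficients: c = (5/2, 11/4). The projection is proj_W(v) = U c.
Check: (v - proj_W(v)) · u_1 = 0  (should be 0).
Check: (v - proj_W(v)) · u_2 = 0  (should be 0).
Result: proj_W(v) = (-1/2, 3, 1/2).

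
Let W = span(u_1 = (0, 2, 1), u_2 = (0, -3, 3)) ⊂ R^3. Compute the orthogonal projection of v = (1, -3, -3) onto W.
proj_W(v) = (0, -3, -3)

Set up U = [u_1 | ... | u_2] ∈ R^(3×2). The projector onto W = col(U) is P = U (U^T U)^(-1) U^T.
Compute U^T U =
  [5, -3]
  [-3, 18],
and U^T v = (-9, 0).
Solve U^T U · c = U^T v for the coefficients: c = (-2, -1/3). The projection is proj_W(v) = U c.
Check: (v - proj_W(v)) · u_1 = 0  (should be 0).
Check: (v - proj_W(v)) · u_2 = 0  (should be 0).
Result: proj_W(v) = (0, -3, -3).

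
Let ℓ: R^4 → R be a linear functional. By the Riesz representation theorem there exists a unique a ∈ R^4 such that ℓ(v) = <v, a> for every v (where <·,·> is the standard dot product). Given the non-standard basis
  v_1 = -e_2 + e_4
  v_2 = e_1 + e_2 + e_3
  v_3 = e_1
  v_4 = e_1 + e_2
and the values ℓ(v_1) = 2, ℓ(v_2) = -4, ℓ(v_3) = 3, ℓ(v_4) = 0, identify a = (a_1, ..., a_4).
a = (3, -3, -4, -1)

Write a = (a_1, ..., a_4) in the standard basis. For each basis vector v_i, ℓ(v_i) = <v_i, a> is a linear equation in the a_j's. Collect the n equations into a matrix system V a = ℓ, where row i of V is v_i (expressed in the standard basis). Since V is invertible (lower-triangular with 1s on the diagonal, up to permutation), solve by back-substitution:
  V =
[[0, -1, 0, 1],
 [1, 1, 1, 0],
 [1, 0, 0, 0],
 [1, 1, 0, 0]]
  V a = (2, -4, 3, 0)
Solving gives a = (3, -3, -4, -1).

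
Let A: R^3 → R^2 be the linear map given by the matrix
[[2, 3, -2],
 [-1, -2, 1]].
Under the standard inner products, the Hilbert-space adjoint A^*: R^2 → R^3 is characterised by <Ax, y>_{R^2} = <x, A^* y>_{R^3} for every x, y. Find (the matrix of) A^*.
A^* = A^T =
[[2, -1],
 [3, -2],
 [-2, 1]]

For real matrices with standard dot products, the defining identity <Ax, y> = <x, A^* y> gives (Ax)^T y = x^T (A^*) y, i.e. x^T A^T y = x^T (A^*) y. Since this holds for all x, y, we must have A^* = A^T. Therefore
A^* =
[[2, -1],
 [3, -2],
 [-2, 1]].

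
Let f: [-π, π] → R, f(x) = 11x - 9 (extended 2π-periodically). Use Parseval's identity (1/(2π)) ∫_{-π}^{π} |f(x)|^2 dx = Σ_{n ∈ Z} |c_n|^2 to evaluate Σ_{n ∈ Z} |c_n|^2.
Σ |c_n|^2 = 121π^2/3 + 81

Expand and integrate term by term over [-π, π]:
  ∫ (11x)^2 dx = 121·(2π^3/3); ∫ 2·11·(-9)·x dx = 0 (odd integrand); ∫ (-9)^2 dx = 81·2π.
So (1/(2π)) ∫_{-π}^{π} (11x - 9)^2 dx = 121π^2/3 + 81 = 121π^2/3 + 81.
Parseval ⇒ Σ |c_n|^2 = 121π^2/3 + 81.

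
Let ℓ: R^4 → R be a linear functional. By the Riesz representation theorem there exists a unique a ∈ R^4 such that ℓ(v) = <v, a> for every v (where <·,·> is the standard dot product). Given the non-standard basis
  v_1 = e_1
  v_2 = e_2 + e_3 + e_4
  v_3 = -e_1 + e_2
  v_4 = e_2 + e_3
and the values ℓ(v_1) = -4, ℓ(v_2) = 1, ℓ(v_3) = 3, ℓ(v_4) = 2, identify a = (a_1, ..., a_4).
a = (-4, -1, 3, -1)

Write a = (a_1, ..., a_4) in the standard basis. For each basis vector v_i, ℓ(v_i) = <v_i, a> is a linear equation in the a_j's. Collect the n equations into a matrix system V a = ℓ, where row i of V is v_i (expressed in the standard basis). Since V is invertible (lower-triangular with 1s on the diagonal, up to permutation), solve by back-substitution:
  V =
[[1, 0, 0, 0],
 [0, 1, 1, 1],
 [-1, 1, 0, 0],
 [0, 1, 1, 0]]
  V a = (-4, 1, 3, 2)
Solving gives a = (-4, -1, 3, -1).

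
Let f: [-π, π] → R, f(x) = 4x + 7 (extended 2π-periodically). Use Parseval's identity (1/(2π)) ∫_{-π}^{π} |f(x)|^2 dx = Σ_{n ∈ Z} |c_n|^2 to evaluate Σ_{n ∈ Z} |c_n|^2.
Σ |c_n|^2 = 16π^2/3 + 49

Expand and integrate term by term over [-π, π]:
  ∫ (4x)^2 dx = 16·(2π^3/3); ∫ 2·4·(7)·x dx = 0 (odd integrand); ∫ 7^2 dx = 49·2π.
So (1/(2π)) ∫_{-π}^{π} (4x + 7)^2 dx = 16π^2/3 + 49 = 16π^2/3 + 49.
Parseval ⇒ Σ |c_n|^2 = 16π^2/3 + 49.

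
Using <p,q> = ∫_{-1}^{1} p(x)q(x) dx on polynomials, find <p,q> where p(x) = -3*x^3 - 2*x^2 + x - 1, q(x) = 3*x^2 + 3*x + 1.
<p,q> = -28/3

Expand the product: p(x)·q(x) = -9*x^5 - 15*x^4 - 6*x^3 - 2*x^2 - 2*x - 1.
∫_{-1}^{1} of each monomial x^k gives [2/(k+1) if k even, 0 if k odd]. Integrating term-by-term (or equivalently evaluating the antiderivative F(x) = -3*x^6/2 - 3*x^5 - 3*x^4/2 - 2*x^3/3 - x^2 - x at the endpoints):
  F(1) − F(−1) = -26/3 − (2/3) = -28/3.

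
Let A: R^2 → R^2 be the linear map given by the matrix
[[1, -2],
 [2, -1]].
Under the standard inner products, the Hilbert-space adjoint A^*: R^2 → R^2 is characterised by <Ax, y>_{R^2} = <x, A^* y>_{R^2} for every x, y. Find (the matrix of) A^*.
A^* = A^T =
[[1, 2],
 [-2, -1]]

For real matrices with standard dot products, the defining identity <Ax, y> = <x, A^* y> gives (Ax)^T y = x^T (A^*) y, i.e. x^T A^T y = x^T (A^*) y. Since this holds for all x, y, we must have A^* = A^T. Therefore
A^* =
[[1, 2],
 [-2, -1]].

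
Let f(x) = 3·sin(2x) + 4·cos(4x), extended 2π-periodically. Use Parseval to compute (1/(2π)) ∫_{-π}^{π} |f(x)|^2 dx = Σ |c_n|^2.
Σ |c_n|^2 = 25/2

Expand |f|^2 and use orthogonality of {sin(nx), cos(mx)} on [-π, π]:
  ∫_{-π}^{π} sin(nx)^2 dx = π, ∫ cos(mx)^2 dx = π, and cross terms integrate to 0.
So ∫_{-π}^{π} f(x)^2 dx = 3^2 · π + 4^2 · π = (9 + 16)π.
Divide by 2π: (9 + 16)/2 = 25/2.
By Parseval, this equals Σ |c_n|^2.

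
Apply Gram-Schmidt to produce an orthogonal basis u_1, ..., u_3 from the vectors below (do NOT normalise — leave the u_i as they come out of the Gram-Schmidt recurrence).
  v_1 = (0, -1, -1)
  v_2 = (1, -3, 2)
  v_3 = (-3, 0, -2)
Orthogonal basis:
  u_1 = (0, -1, -1)
  u_2 = (1, -5/2, 5/2)
  u_3 = (-65/27, -13/27, 13/27)

Apply the Gram-Schmidt recurrence
  u_1 = v_1
  u_i = v_i − Σ_{j<i} ((v_i · u_j) / (u_j · u_j)) · u_j.

Step by step this gives:
  u_1 = (0, -1, -1)
  u_2 = (1, -5/2, 5/2)
  u_3 = (-65/27, -13/27, 13/27)

Orthogonality check:
  u_2 · u_1 = 0 (should be 0)
  u_3 · u_1 = 0 (should be 0)
  u_3 · u_2 = 0 (should be 0)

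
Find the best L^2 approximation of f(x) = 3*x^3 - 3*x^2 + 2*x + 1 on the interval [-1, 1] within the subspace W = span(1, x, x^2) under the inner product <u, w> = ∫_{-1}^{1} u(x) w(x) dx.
g(x) = -3*x^2 + 19*x/5 + 1

The best approximation g ∈ W is the orthogonal projection of f onto W. Writing g = a_0 + a_1 x + a_2 x^2, the coefficients solve the normal equations G · a = b where
  G_{ij} = <φ_i, φ_j> and b_i = <f, φ_i>, with φ_0 = 1, φ_1 = x, φ_2 = x^2.
G =
  [2, 0, 2/3]
  [0, 2/3, 0]
  [2/3, 0, 2/5],
b = (0, 38/15, -8/15).
Solving gives a_0 = 1, a_1 = 19/5, a_2 = -3, so
  g(x) = -3*x^2 + 19*x/5 + 1.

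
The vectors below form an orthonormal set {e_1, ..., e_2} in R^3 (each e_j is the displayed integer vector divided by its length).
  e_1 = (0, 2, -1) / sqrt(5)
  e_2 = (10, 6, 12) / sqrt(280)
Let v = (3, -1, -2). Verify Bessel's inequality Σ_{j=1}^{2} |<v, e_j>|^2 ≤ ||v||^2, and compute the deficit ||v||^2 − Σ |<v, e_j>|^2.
Σ |<v, e_j>|^2 = 0; ||v||^2 = 14; deficit = 14

Write each e_j = u_j / sqrt(<u_j, u_j>) where u_j is the displayed integer vector. Then <v, e_j> = <v, u_j> / sqrt(<u_j, u_j>), so |<v, e_j>|^2 = <v, u_j>^2 / <u_j, u_j>.
Coefficients: <v, e_1> = 0/sqrt(5), <v, e_2> = 0/sqrt(280).
Square and sum: Σ |<v, e_j>|^2 = 0.
Compute ||v||^2 = v·v = 14.
Deficit = 14 − 0 = 14 ≥ 0, confirming Bessel's inequality. (The deficit equals ||v − Σ <v,e_j> e_j||^2, the squared distance from v to span{e_j}.)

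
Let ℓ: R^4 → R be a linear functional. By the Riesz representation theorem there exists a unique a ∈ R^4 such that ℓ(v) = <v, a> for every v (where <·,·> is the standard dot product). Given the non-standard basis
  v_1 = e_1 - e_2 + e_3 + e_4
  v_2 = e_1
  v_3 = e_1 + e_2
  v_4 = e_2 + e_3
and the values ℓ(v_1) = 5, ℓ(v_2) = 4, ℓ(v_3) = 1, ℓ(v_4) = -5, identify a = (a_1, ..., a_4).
a = (4, -3, -2, 0)

Write a = (a_1, ..., a_4) in the standard basis. For each basis vector v_i, ℓ(v_i) = <v_i, a> is a linear equation in the a_j's. Collect the n equations into a matrix system V a = ℓ, where row i of V is v_i (expressed in the standard basis). Since V is invertible (lower-triangular with 1s on the diagonal, up to permutation), solve by back-substitution:
  V =
[[1, -1, 1, 1],
 [1, 0, 0, 0],
 [1, 1, 0, 0],
 [0, 1, 1, 0]]
  V a = (5, 4, 1, -5)
Solving gives a = (4, -3, -2, 0).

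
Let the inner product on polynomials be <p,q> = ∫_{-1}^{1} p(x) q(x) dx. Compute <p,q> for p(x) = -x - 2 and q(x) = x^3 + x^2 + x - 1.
<p,q> = 8/5

Expand the product: p(x)·q(x) = -x^4 - 3*x^3 - 3*x^2 - x + 2.
∫_{-1}^{1} of each monomial x^k gives [2/(k+1) if k even, 0 if k odd]. Integrating term-by-term (or equivalently evaluating the antiderivative F(x) = -x^5/5 - 3*x^4/4 - x^3 - x^2/2 + 2*x at the endpoints):
  F(1) − F(−1) = -9/20 − (-41/20) = 8/5.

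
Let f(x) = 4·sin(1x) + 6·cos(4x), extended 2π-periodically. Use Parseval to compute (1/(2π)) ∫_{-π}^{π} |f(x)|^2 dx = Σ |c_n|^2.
Σ |c_n|^2 = 26

Expand |f|^2 and use orthogonality of {sin(nx), cos(mx)} on [-π, π]:
  ∫_{-π}^{π} sin(nx)^2 dx = π, ∫ cos(mx)^2 dx = π, and cross terms integrate to 0.
So ∫_{-π}^{π} f(x)^2 dx = 4^2 · π + 6^2 · π = (16 + 36)π.
Divide by 2π: (16 + 36)/2 = 26.
By Parseval, this equals Σ |c_n|^2.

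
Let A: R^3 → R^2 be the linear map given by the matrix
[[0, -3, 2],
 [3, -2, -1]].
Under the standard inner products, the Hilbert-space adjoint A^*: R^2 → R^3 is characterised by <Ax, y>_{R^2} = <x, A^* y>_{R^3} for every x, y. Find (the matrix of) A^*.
A^* = A^T =
[[0, 3],
 [-3, -2],
 [2, -1]]

For real matrices with standard dot products, the defining identity <Ax, y> = <x, A^* y> gives (Ax)^T y = x^T (A^*) y, i.e. x^T A^T y = x^T (A^*) y. Since this holds for all x, y, we must have A^* = A^T. Therefore
A^* =
[[0, 3],
 [-3, -2],
 [2, -1]].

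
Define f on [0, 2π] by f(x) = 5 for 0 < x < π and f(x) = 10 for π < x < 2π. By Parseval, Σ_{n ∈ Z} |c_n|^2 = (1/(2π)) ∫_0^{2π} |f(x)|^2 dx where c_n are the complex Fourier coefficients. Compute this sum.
Σ |c_n|^2 = 125/2

Parseval equates the L^2 energy of f (normalised by 1/(2π)) with the ℓ^2 sum of its Fourier coefficients: (1/(2π)) ∫_0^{2π} |f|^2 = Σ |c_n|^2.
Compute the left side: (1/(2π)) [∫_0^π 5^2 dx + ∫_π^{2π} 10^2 dx] = (1/(2π)) · (25π + 100π) = (25 + 100)/2 = 125/2.
So Σ_{n ∈ Z} |c_n|^2 = 125/2.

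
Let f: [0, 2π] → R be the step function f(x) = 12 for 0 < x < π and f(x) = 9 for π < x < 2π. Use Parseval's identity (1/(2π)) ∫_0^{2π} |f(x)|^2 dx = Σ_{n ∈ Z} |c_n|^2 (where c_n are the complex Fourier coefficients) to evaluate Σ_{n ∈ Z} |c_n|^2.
Σ |c_n|^2 = 225/2

Parseval equates the L^2 energy of f (normalised by 1/(2π)) with the ℓ^2 sum of its Fourier coefficients: (1/(2π)) ∫_0^{2π} |f|^2 = Σ |c_n|^2.
Compute the left side: (1/(2π)) [∫_0^π 12^2 dx + ∫_π^{2π} 9^2 dx] = (1/(2π)) · (144π + 81π) = (144 + 81)/2 = 225/2.
So Σ_{n ∈ Z} |c_n|^2 = 225/2.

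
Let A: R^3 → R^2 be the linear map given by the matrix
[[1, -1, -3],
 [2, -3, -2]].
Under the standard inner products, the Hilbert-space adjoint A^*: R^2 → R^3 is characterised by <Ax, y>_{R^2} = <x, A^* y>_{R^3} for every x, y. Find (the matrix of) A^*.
A^* = A^T =
[[1, 2],
 [-1, -3],
 [-3, -2]]

For real matrices with standard dot products, the defining identity <Ax, y> = <x, A^* y> gives (Ax)^T y = x^T (A^*) y, i.e. x^T A^T y = x^T (A^*) y. Since this holds for all x, y, we must have A^* = A^T. Therefore
A^* =
[[1, 2],
 [-1, -3],
 [-3, -2]].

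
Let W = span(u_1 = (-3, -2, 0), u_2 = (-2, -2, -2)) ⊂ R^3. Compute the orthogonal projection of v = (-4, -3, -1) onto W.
proj_W(v) = (-4, -3, -1)

Set up U = [u_1 | ... | u_2] ∈ R^(3×2). The projector onto W = col(U) is P = U (U^T U)^(-1) U^T.
Compute U^T U =
  [13, 10]
  [10, 12],
and U^T v = (18, 16).
Solve U^T U · c = U^T v for the coefficients: c = (1, 1/2). The projection is proj_W(v) = U c.
Check: (v - proj_W(v)) · u_1 = 0  (should be 0).
Check: (v - proj_W(v)) · u_2 = 0  (should be 0).
Result: proj_W(v) = (-4, -3, -1).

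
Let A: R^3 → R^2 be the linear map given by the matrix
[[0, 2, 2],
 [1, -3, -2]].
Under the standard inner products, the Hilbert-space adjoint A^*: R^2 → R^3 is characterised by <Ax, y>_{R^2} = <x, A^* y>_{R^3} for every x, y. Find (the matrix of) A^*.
A^* = A^T =
[[0, 1],
 [2, -3],
 [2, -2]]

For real matrices with standard dot products, the defining identity <Ax, y> = <x, A^* y> gives (Ax)^T y = x^T (A^*) y, i.e. x^T A^T y = x^T (A^*) y. Since this holds for all x, y, we must have A^* = A^T. Therefore
A^* =
[[0, 1],
 [2, -3],
 [2, -2]].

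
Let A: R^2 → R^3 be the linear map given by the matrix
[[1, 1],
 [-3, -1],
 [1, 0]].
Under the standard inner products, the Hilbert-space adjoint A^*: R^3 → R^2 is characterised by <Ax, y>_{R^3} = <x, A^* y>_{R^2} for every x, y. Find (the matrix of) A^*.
A^* = A^T =
[[1, -3, 1],
 [1, -1, 0]]

For real matrices with standard dot products, the defining identity <Ax, y> = <x, A^* y> gives (Ax)^T y = x^T (A^*) y, i.e. x^T A^T y = x^T (A^*) y. Since this holds for all x, y, we must have A^* = A^T. Therefore
A^* =
[[1, -3, 1],
 [1, -1, 0]].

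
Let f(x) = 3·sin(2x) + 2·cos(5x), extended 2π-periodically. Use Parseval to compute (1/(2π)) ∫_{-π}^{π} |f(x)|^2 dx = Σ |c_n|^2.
Σ |c_n|^2 = 13/2

Expand |f|^2 and use orthogonality of {sin(nx), cos(mx)} on [-π, π]:
  ∫_{-π}^{π} sin(nx)^2 dx = π, ∫ cos(mx)^2 dx = π, and cross terms integrate to 0.
So ∫_{-π}^{π} f(x)^2 dx = 3^2 · π + 2^2 · π = (9 + 4)π.
Divide by 2π: (9 + 4)/2 = 13/2.
By Parseval, this equals Σ |c_n|^2.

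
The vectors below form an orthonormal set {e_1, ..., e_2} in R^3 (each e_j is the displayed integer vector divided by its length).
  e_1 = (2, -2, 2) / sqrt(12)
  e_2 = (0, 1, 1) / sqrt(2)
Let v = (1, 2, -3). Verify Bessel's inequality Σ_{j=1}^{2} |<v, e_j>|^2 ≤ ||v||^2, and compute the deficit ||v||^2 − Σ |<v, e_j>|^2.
Σ |<v, e_j>|^2 = 35/6; ||v||^2 = 14; deficit = 49/6

Write each e_j = u_j / sqrt(<u_j, u_j>) where u_j is the displayed integer vector. Then <v, e_j> = <v, u_j> / sqrt(<u_j, u_j>), so |<v, e_j>|^2 = <v, u_j>^2 / <u_j, u_j>.
Coefficients: <v, e_1> = -8/sqrt(12), <v, e_2> = -1/sqrt(2).
Square and sum: Σ |<v, e_j>|^2 = 35/6.
Compute ||v||^2 = v·v = 14.
Deficit = 14 − 35/6 = 49/6 ≥ 0, confirming Bessel's inequality. (The deficit equals ||v − Σ <v,e_j> e_j||^2, the squared distance from v to span{e_j}.)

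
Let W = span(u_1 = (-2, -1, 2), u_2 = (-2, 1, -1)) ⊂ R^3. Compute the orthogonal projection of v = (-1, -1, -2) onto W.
proj_W(v) = (-38/53, 37/53, -46/53)

Set up U = [u_1 | ... | u_2] ∈ R^(3×2). The projector onto W = col(U) is P = U (U^T U)^(-1) U^T.
Compute U^T U =
  [9, 1]
  [1, 6],
and U^T v = (-1, 3).
Solve U^T U · c = U^T v for the coefficients: c = (-9/53, 28/53). The projection is proj_W(v) = U c.
Check: (v - proj_W(v)) · u_1 = 0  (should be 0).
Check: (v - proj_W(v)) · u_2 = 0  (should be 0).
Result: proj_W(v) = (-38/53, 37/53, -46/53).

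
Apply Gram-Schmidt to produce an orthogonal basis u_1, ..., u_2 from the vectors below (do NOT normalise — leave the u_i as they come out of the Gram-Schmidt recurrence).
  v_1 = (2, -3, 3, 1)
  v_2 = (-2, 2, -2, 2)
Orthogonal basis:
  u_1 = (2, -3, 3, 1)
  u_2 = (-18/23, 4/23, -4/23, 60/23)

Apply the Gram-Schmidt recurrence
  u_1 = v_1
  u_i = v_i − Σ_{j<i} ((v_i · u_j) / (u_j · u_j)) · u_j.

Step by step this gives:
  u_1 = (2, -3, 3, 1)
  u_2 = (-18/23, 4/23, -4/23, 60/23)

Orthogonality check:
  u_2 · u_1 = 0 (should be 0)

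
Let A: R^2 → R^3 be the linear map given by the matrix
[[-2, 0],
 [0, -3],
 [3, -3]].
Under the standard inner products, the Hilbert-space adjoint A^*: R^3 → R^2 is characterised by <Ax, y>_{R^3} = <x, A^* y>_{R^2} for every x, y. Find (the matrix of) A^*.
A^* = A^T =
[[-2, 0, 3],
 [0, -3, -3]]

For real matrices with standard dot products, the defining identity <Ax, y> = <x, A^* y> gives (Ax)^T y = x^T (A^*) y, i.e. x^T A^T y = x^T (A^*) y. Since this holds for all x, y, we must have A^* = A^T. Therefore
A^* =
[[-2, 0, 3],
 [0, -3, -3]].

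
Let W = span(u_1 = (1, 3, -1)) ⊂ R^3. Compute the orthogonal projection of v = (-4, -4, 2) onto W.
proj_W(v) = (-18/11, -54/11, 18/11)

Set up U = [u_1 | ... | u_1] ∈ R^(3×1). The projector onto W = col(U) is P = U (U^T U)^(-1) U^T.
Compute U^T U =
  [11],
and U^T v = (-18).
Solve U^T U · c = U^T v for the coefficients: c = (-18/11). The projection is proj_W(v) = U c.
Check: (v - proj_W(v)) · u_1 = 0  (should be 0).
Result: proj_W(v) = (-18/11, -54/11, 18/11).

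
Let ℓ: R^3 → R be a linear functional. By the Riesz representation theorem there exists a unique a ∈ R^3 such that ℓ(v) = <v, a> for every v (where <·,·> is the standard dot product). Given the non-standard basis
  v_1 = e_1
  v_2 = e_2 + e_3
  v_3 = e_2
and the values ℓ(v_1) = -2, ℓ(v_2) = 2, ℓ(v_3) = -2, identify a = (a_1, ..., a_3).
a = (-2, -2, 4)

Write a = (a_1, ..., a_3) in the standard basis. For each basis vector v_i, ℓ(v_i) = <v_i, a> is a linear equation in the a_j's. Collect the n equations into a matrix system V a = ℓ, where row i of V is v_i (expressed in the standard basis). Since V is invertible (lower-triangular with 1s on the diagonal, up to permutation), solve by back-substitution:
  V =
[[1, 0, 0],
 [0, 1, 1],
 [0, 1, 0]]
  V a = (-2, 2, -2)
Solving gives a = (-2, -2, 4).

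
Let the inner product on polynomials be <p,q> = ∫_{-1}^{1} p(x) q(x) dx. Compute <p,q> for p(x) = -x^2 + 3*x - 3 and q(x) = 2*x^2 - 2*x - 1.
<p,q> = -32/15

Expand the product: p(x)·q(x) = -2*x^4 + 8*x^3 - 11*x^2 + 3*x + 3.
∫_{-1}^{1} of each monomial x^k gives [2/(k+1) if k even, 0 if k odd]. Integrating term-by-term (or equivalently evaluating the antiderivative F(x) = -2*x^5/5 + 2*x^4 - 11*x^3/3 + 3*x^2/2 + 3*x at the endpoints):
  F(1) − F(−1) = 73/30 − (137/30) = -32/15.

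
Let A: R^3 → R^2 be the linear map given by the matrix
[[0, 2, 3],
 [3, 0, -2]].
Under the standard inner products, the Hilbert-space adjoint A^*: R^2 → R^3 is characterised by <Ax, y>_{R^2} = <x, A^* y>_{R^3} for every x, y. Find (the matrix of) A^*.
A^* = A^T =
[[0, 3],
 [2, 0],
 [3, -2]]

For real matrices with standard dot products, the defining identity <Ax, y> = <x, A^* y> gives (Ax)^T y = x^T (A^*) y, i.e. x^T A^T y = x^T (A^*) y. Since this holds for all x, y, we must have A^* = A^T. Therefore
A^* =
[[0, 3],
 [2, 0],
 [3, -2]].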